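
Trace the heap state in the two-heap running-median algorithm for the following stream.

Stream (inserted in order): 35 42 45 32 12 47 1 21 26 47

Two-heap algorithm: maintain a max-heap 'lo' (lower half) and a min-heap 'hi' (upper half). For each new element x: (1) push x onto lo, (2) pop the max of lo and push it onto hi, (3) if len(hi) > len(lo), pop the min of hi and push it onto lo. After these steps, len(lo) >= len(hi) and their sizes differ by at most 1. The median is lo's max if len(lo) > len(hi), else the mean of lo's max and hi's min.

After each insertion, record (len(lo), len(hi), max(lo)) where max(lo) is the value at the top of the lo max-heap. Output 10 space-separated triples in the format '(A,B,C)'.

Answer: (1,0,35) (1,1,35) (2,1,42) (2,2,35) (3,2,35) (3,3,35) (4,3,35) (4,4,32) (5,4,32) (5,5,32)

Derivation:
Step 1: insert 35 -> lo=[35] hi=[] -> (len(lo)=1, len(hi)=0, max(lo)=35)
Step 2: insert 42 -> lo=[35] hi=[42] -> (len(lo)=1, len(hi)=1, max(lo)=35)
Step 3: insert 45 -> lo=[35, 42] hi=[45] -> (len(lo)=2, len(hi)=1, max(lo)=42)
Step 4: insert 32 -> lo=[32, 35] hi=[42, 45] -> (len(lo)=2, len(hi)=2, max(lo)=35)
Step 5: insert 12 -> lo=[12, 32, 35] hi=[42, 45] -> (len(lo)=3, len(hi)=2, max(lo)=35)
Step 6: insert 47 -> lo=[12, 32, 35] hi=[42, 45, 47] -> (len(lo)=3, len(hi)=3, max(lo)=35)
Step 7: insert 1 -> lo=[1, 12, 32, 35] hi=[42, 45, 47] -> (len(lo)=4, len(hi)=3, max(lo)=35)
Step 8: insert 21 -> lo=[1, 12, 21, 32] hi=[35, 42, 45, 47] -> (len(lo)=4, len(hi)=4, max(lo)=32)
Step 9: insert 26 -> lo=[1, 12, 21, 26, 32] hi=[35, 42, 45, 47] -> (len(lo)=5, len(hi)=4, max(lo)=32)
Step 10: insert 47 -> lo=[1, 12, 21, 26, 32] hi=[35, 42, 45, 47, 47] -> (len(lo)=5, len(hi)=5, max(lo)=32)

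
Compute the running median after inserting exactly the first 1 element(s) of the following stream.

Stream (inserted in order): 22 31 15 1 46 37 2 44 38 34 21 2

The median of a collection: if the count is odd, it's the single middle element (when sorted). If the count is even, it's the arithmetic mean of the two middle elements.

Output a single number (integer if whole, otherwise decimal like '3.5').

Answer: 22

Derivation:
Step 1: insert 22 -> lo=[22] (size 1, max 22) hi=[] (size 0) -> median=22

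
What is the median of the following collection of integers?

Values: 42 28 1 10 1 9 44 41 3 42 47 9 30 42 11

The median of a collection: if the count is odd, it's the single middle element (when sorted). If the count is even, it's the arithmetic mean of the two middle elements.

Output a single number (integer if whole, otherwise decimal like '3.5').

Answer: 28

Derivation:
Step 1: insert 42 -> lo=[42] (size 1, max 42) hi=[] (size 0) -> median=42
Step 2: insert 28 -> lo=[28] (size 1, max 28) hi=[42] (size 1, min 42) -> median=35
Step 3: insert 1 -> lo=[1, 28] (size 2, max 28) hi=[42] (size 1, min 42) -> median=28
Step 4: insert 10 -> lo=[1, 10] (size 2, max 10) hi=[28, 42] (size 2, min 28) -> median=19
Step 5: insert 1 -> lo=[1, 1, 10] (size 3, max 10) hi=[28, 42] (size 2, min 28) -> median=10
Step 6: insert 9 -> lo=[1, 1, 9] (size 3, max 9) hi=[10, 28, 42] (size 3, min 10) -> median=9.5
Step 7: insert 44 -> lo=[1, 1, 9, 10] (size 4, max 10) hi=[28, 42, 44] (size 3, min 28) -> median=10
Step 8: insert 41 -> lo=[1, 1, 9, 10] (size 4, max 10) hi=[28, 41, 42, 44] (size 4, min 28) -> median=19
Step 9: insert 3 -> lo=[1, 1, 3, 9, 10] (size 5, max 10) hi=[28, 41, 42, 44] (size 4, min 28) -> median=10
Step 10: insert 42 -> lo=[1, 1, 3, 9, 10] (size 5, max 10) hi=[28, 41, 42, 42, 44] (size 5, min 28) -> median=19
Step 11: insert 47 -> lo=[1, 1, 3, 9, 10, 28] (size 6, max 28) hi=[41, 42, 42, 44, 47] (size 5, min 41) -> median=28
Step 12: insert 9 -> lo=[1, 1, 3, 9, 9, 10] (size 6, max 10) hi=[28, 41, 42, 42, 44, 47] (size 6, min 28) -> median=19
Step 13: insert 30 -> lo=[1, 1, 3, 9, 9, 10, 28] (size 7, max 28) hi=[30, 41, 42, 42, 44, 47] (size 6, min 30) -> median=28
Step 14: insert 42 -> lo=[1, 1, 3, 9, 9, 10, 28] (size 7, max 28) hi=[30, 41, 42, 42, 42, 44, 47] (size 7, min 30) -> median=29
Step 15: insert 11 -> lo=[1, 1, 3, 9, 9, 10, 11, 28] (size 8, max 28) hi=[30, 41, 42, 42, 42, 44, 47] (size 7, min 30) -> median=28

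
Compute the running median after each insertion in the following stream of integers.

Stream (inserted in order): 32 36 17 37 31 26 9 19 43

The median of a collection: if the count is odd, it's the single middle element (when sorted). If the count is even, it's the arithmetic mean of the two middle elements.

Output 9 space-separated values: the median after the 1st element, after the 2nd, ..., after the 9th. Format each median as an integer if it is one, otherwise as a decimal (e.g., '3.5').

Step 1: insert 32 -> lo=[32] (size 1, max 32) hi=[] (size 0) -> median=32
Step 2: insert 36 -> lo=[32] (size 1, max 32) hi=[36] (size 1, min 36) -> median=34
Step 3: insert 17 -> lo=[17, 32] (size 2, max 32) hi=[36] (size 1, min 36) -> median=32
Step 4: insert 37 -> lo=[17, 32] (size 2, max 32) hi=[36, 37] (size 2, min 36) -> median=34
Step 5: insert 31 -> lo=[17, 31, 32] (size 3, max 32) hi=[36, 37] (size 2, min 36) -> median=32
Step 6: insert 26 -> lo=[17, 26, 31] (size 3, max 31) hi=[32, 36, 37] (size 3, min 32) -> median=31.5
Step 7: insert 9 -> lo=[9, 17, 26, 31] (size 4, max 31) hi=[32, 36, 37] (size 3, min 32) -> median=31
Step 8: insert 19 -> lo=[9, 17, 19, 26] (size 4, max 26) hi=[31, 32, 36, 37] (size 4, min 31) -> median=28.5
Step 9: insert 43 -> lo=[9, 17, 19, 26, 31] (size 5, max 31) hi=[32, 36, 37, 43] (size 4, min 32) -> median=31

Answer: 32 34 32 34 32 31.5 31 28.5 31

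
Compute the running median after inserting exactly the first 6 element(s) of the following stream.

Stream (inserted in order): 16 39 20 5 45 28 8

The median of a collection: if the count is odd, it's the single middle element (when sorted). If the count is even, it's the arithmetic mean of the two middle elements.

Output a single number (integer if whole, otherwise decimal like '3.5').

Answer: 24

Derivation:
Step 1: insert 16 -> lo=[16] (size 1, max 16) hi=[] (size 0) -> median=16
Step 2: insert 39 -> lo=[16] (size 1, max 16) hi=[39] (size 1, min 39) -> median=27.5
Step 3: insert 20 -> lo=[16, 20] (size 2, max 20) hi=[39] (size 1, min 39) -> median=20
Step 4: insert 5 -> lo=[5, 16] (size 2, max 16) hi=[20, 39] (size 2, min 20) -> median=18
Step 5: insert 45 -> lo=[5, 16, 20] (size 3, max 20) hi=[39, 45] (size 2, min 39) -> median=20
Step 6: insert 28 -> lo=[5, 16, 20] (size 3, max 20) hi=[28, 39, 45] (size 3, min 28) -> median=24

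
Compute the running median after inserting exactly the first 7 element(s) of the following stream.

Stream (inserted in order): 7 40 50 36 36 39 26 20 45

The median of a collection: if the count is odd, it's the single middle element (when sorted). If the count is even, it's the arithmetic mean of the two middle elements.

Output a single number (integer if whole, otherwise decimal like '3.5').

Step 1: insert 7 -> lo=[7] (size 1, max 7) hi=[] (size 0) -> median=7
Step 2: insert 40 -> lo=[7] (size 1, max 7) hi=[40] (size 1, min 40) -> median=23.5
Step 3: insert 50 -> lo=[7, 40] (size 2, max 40) hi=[50] (size 1, min 50) -> median=40
Step 4: insert 36 -> lo=[7, 36] (size 2, max 36) hi=[40, 50] (size 2, min 40) -> median=38
Step 5: insert 36 -> lo=[7, 36, 36] (size 3, max 36) hi=[40, 50] (size 2, min 40) -> median=36
Step 6: insert 39 -> lo=[7, 36, 36] (size 3, max 36) hi=[39, 40, 50] (size 3, min 39) -> median=37.5
Step 7: insert 26 -> lo=[7, 26, 36, 36] (size 4, max 36) hi=[39, 40, 50] (size 3, min 39) -> median=36

Answer: 36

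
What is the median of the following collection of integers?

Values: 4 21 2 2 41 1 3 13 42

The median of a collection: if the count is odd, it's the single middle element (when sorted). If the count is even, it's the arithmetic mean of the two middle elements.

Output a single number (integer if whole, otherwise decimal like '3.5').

Answer: 4

Derivation:
Step 1: insert 4 -> lo=[4] (size 1, max 4) hi=[] (size 0) -> median=4
Step 2: insert 21 -> lo=[4] (size 1, max 4) hi=[21] (size 1, min 21) -> median=12.5
Step 3: insert 2 -> lo=[2, 4] (size 2, max 4) hi=[21] (size 1, min 21) -> median=4
Step 4: insert 2 -> lo=[2, 2] (size 2, max 2) hi=[4, 21] (size 2, min 4) -> median=3
Step 5: insert 41 -> lo=[2, 2, 4] (size 3, max 4) hi=[21, 41] (size 2, min 21) -> median=4
Step 6: insert 1 -> lo=[1, 2, 2] (size 3, max 2) hi=[4, 21, 41] (size 3, min 4) -> median=3
Step 7: insert 3 -> lo=[1, 2, 2, 3] (size 4, max 3) hi=[4, 21, 41] (size 3, min 4) -> median=3
Step 8: insert 13 -> lo=[1, 2, 2, 3] (size 4, max 3) hi=[4, 13, 21, 41] (size 4, min 4) -> median=3.5
Step 9: insert 42 -> lo=[1, 2, 2, 3, 4] (size 5, max 4) hi=[13, 21, 41, 42] (size 4, min 13) -> median=4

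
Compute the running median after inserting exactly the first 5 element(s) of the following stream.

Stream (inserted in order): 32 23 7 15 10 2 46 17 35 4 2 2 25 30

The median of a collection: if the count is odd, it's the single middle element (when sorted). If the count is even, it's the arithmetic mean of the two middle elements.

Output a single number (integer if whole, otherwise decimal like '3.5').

Answer: 15

Derivation:
Step 1: insert 32 -> lo=[32] (size 1, max 32) hi=[] (size 0) -> median=32
Step 2: insert 23 -> lo=[23] (size 1, max 23) hi=[32] (size 1, min 32) -> median=27.5
Step 3: insert 7 -> lo=[7, 23] (size 2, max 23) hi=[32] (size 1, min 32) -> median=23
Step 4: insert 15 -> lo=[7, 15] (size 2, max 15) hi=[23, 32] (size 2, min 23) -> median=19
Step 5: insert 10 -> lo=[7, 10, 15] (size 3, max 15) hi=[23, 32] (size 2, min 23) -> median=15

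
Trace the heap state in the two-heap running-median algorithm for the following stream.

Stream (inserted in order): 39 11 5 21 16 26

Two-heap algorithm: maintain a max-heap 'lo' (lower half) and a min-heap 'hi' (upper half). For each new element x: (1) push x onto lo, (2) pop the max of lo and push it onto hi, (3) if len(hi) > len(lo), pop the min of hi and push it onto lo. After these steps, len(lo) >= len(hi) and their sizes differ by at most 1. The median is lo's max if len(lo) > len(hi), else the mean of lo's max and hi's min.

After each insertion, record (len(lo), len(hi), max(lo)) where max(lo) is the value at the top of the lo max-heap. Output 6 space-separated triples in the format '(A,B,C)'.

Step 1: insert 39 -> lo=[39] hi=[] -> (len(lo)=1, len(hi)=0, max(lo)=39)
Step 2: insert 11 -> lo=[11] hi=[39] -> (len(lo)=1, len(hi)=1, max(lo)=11)
Step 3: insert 5 -> lo=[5, 11] hi=[39] -> (len(lo)=2, len(hi)=1, max(lo)=11)
Step 4: insert 21 -> lo=[5, 11] hi=[21, 39] -> (len(lo)=2, len(hi)=2, max(lo)=11)
Step 5: insert 16 -> lo=[5, 11, 16] hi=[21, 39] -> (len(lo)=3, len(hi)=2, max(lo)=16)
Step 6: insert 26 -> lo=[5, 11, 16] hi=[21, 26, 39] -> (len(lo)=3, len(hi)=3, max(lo)=16)

Answer: (1,0,39) (1,1,11) (2,1,11) (2,2,11) (3,2,16) (3,3,16)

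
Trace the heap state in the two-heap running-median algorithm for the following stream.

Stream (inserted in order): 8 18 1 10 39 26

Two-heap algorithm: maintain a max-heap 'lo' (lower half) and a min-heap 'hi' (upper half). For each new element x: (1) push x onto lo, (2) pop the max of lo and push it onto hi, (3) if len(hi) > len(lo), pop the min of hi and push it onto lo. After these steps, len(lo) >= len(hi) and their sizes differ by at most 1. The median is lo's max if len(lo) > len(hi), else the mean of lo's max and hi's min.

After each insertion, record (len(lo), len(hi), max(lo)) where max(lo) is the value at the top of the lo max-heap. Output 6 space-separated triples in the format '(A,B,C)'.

Answer: (1,0,8) (1,1,8) (2,1,8) (2,2,8) (3,2,10) (3,3,10)

Derivation:
Step 1: insert 8 -> lo=[8] hi=[] -> (len(lo)=1, len(hi)=0, max(lo)=8)
Step 2: insert 18 -> lo=[8] hi=[18] -> (len(lo)=1, len(hi)=1, max(lo)=8)
Step 3: insert 1 -> lo=[1, 8] hi=[18] -> (len(lo)=2, len(hi)=1, max(lo)=8)
Step 4: insert 10 -> lo=[1, 8] hi=[10, 18] -> (len(lo)=2, len(hi)=2, max(lo)=8)
Step 5: insert 39 -> lo=[1, 8, 10] hi=[18, 39] -> (len(lo)=3, len(hi)=2, max(lo)=10)
Step 6: insert 26 -> lo=[1, 8, 10] hi=[18, 26, 39] -> (len(lo)=3, len(hi)=3, max(lo)=10)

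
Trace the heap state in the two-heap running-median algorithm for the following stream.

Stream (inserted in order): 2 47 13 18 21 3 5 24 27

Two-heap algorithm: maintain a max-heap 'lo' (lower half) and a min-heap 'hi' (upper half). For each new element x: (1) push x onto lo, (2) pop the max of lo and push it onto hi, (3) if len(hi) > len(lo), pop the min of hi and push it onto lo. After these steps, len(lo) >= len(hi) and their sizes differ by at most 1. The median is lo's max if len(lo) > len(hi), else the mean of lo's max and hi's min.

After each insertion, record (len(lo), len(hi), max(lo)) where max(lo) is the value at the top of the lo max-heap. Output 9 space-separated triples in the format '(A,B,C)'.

Answer: (1,0,2) (1,1,2) (2,1,13) (2,2,13) (3,2,18) (3,3,13) (4,3,13) (4,4,13) (5,4,18)

Derivation:
Step 1: insert 2 -> lo=[2] hi=[] -> (len(lo)=1, len(hi)=0, max(lo)=2)
Step 2: insert 47 -> lo=[2] hi=[47] -> (len(lo)=1, len(hi)=1, max(lo)=2)
Step 3: insert 13 -> lo=[2, 13] hi=[47] -> (len(lo)=2, len(hi)=1, max(lo)=13)
Step 4: insert 18 -> lo=[2, 13] hi=[18, 47] -> (len(lo)=2, len(hi)=2, max(lo)=13)
Step 5: insert 21 -> lo=[2, 13, 18] hi=[21, 47] -> (len(lo)=3, len(hi)=2, max(lo)=18)
Step 6: insert 3 -> lo=[2, 3, 13] hi=[18, 21, 47] -> (len(lo)=3, len(hi)=3, max(lo)=13)
Step 7: insert 5 -> lo=[2, 3, 5, 13] hi=[18, 21, 47] -> (len(lo)=4, len(hi)=3, max(lo)=13)
Step 8: insert 24 -> lo=[2, 3, 5, 13] hi=[18, 21, 24, 47] -> (len(lo)=4, len(hi)=4, max(lo)=13)
Step 9: insert 27 -> lo=[2, 3, 5, 13, 18] hi=[21, 24, 27, 47] -> (len(lo)=5, len(hi)=4, max(lo)=18)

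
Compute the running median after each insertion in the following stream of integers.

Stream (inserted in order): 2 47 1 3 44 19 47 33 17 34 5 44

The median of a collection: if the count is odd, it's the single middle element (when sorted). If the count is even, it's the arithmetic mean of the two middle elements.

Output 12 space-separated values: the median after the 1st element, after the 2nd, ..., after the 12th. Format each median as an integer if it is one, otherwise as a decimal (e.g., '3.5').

Answer: 2 24.5 2 2.5 3 11 19 26 19 26 19 26

Derivation:
Step 1: insert 2 -> lo=[2] (size 1, max 2) hi=[] (size 0) -> median=2
Step 2: insert 47 -> lo=[2] (size 1, max 2) hi=[47] (size 1, min 47) -> median=24.5
Step 3: insert 1 -> lo=[1, 2] (size 2, max 2) hi=[47] (size 1, min 47) -> median=2
Step 4: insert 3 -> lo=[1, 2] (size 2, max 2) hi=[3, 47] (size 2, min 3) -> median=2.5
Step 5: insert 44 -> lo=[1, 2, 3] (size 3, max 3) hi=[44, 47] (size 2, min 44) -> median=3
Step 6: insert 19 -> lo=[1, 2, 3] (size 3, max 3) hi=[19, 44, 47] (size 3, min 19) -> median=11
Step 7: insert 47 -> lo=[1, 2, 3, 19] (size 4, max 19) hi=[44, 47, 47] (size 3, min 44) -> median=19
Step 8: insert 33 -> lo=[1, 2, 3, 19] (size 4, max 19) hi=[33, 44, 47, 47] (size 4, min 33) -> median=26
Step 9: insert 17 -> lo=[1, 2, 3, 17, 19] (size 5, max 19) hi=[33, 44, 47, 47] (size 4, min 33) -> median=19
Step 10: insert 34 -> lo=[1, 2, 3, 17, 19] (size 5, max 19) hi=[33, 34, 44, 47, 47] (size 5, min 33) -> median=26
Step 11: insert 5 -> lo=[1, 2, 3, 5, 17, 19] (size 6, max 19) hi=[33, 34, 44, 47, 47] (size 5, min 33) -> median=19
Step 12: insert 44 -> lo=[1, 2, 3, 5, 17, 19] (size 6, max 19) hi=[33, 34, 44, 44, 47, 47] (size 6, min 33) -> median=26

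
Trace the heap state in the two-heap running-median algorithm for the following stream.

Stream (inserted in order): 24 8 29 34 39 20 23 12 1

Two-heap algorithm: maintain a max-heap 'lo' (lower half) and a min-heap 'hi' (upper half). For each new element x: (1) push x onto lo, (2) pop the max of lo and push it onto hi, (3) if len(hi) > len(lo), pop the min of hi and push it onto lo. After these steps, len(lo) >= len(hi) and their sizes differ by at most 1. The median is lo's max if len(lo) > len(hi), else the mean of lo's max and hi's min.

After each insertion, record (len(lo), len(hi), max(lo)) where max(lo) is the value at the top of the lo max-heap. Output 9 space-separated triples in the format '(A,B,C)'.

Answer: (1,0,24) (1,1,8) (2,1,24) (2,2,24) (3,2,29) (3,3,24) (4,3,24) (4,4,23) (5,4,23)

Derivation:
Step 1: insert 24 -> lo=[24] hi=[] -> (len(lo)=1, len(hi)=0, max(lo)=24)
Step 2: insert 8 -> lo=[8] hi=[24] -> (len(lo)=1, len(hi)=1, max(lo)=8)
Step 3: insert 29 -> lo=[8, 24] hi=[29] -> (len(lo)=2, len(hi)=1, max(lo)=24)
Step 4: insert 34 -> lo=[8, 24] hi=[29, 34] -> (len(lo)=2, len(hi)=2, max(lo)=24)
Step 5: insert 39 -> lo=[8, 24, 29] hi=[34, 39] -> (len(lo)=3, len(hi)=2, max(lo)=29)
Step 6: insert 20 -> lo=[8, 20, 24] hi=[29, 34, 39] -> (len(lo)=3, len(hi)=3, max(lo)=24)
Step 7: insert 23 -> lo=[8, 20, 23, 24] hi=[29, 34, 39] -> (len(lo)=4, len(hi)=3, max(lo)=24)
Step 8: insert 12 -> lo=[8, 12, 20, 23] hi=[24, 29, 34, 39] -> (len(lo)=4, len(hi)=4, max(lo)=23)
Step 9: insert 1 -> lo=[1, 8, 12, 20, 23] hi=[24, 29, 34, 39] -> (len(lo)=5, len(hi)=4, max(lo)=23)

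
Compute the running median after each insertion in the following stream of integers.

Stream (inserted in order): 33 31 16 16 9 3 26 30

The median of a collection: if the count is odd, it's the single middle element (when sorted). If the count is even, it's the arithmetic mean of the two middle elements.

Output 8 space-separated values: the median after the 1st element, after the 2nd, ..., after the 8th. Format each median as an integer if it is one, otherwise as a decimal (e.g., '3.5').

Answer: 33 32 31 23.5 16 16 16 21

Derivation:
Step 1: insert 33 -> lo=[33] (size 1, max 33) hi=[] (size 0) -> median=33
Step 2: insert 31 -> lo=[31] (size 1, max 31) hi=[33] (size 1, min 33) -> median=32
Step 3: insert 16 -> lo=[16, 31] (size 2, max 31) hi=[33] (size 1, min 33) -> median=31
Step 4: insert 16 -> lo=[16, 16] (size 2, max 16) hi=[31, 33] (size 2, min 31) -> median=23.5
Step 5: insert 9 -> lo=[9, 16, 16] (size 3, max 16) hi=[31, 33] (size 2, min 31) -> median=16
Step 6: insert 3 -> lo=[3, 9, 16] (size 3, max 16) hi=[16, 31, 33] (size 3, min 16) -> median=16
Step 7: insert 26 -> lo=[3, 9, 16, 16] (size 4, max 16) hi=[26, 31, 33] (size 3, min 26) -> median=16
Step 8: insert 30 -> lo=[3, 9, 16, 16] (size 4, max 16) hi=[26, 30, 31, 33] (size 4, min 26) -> median=21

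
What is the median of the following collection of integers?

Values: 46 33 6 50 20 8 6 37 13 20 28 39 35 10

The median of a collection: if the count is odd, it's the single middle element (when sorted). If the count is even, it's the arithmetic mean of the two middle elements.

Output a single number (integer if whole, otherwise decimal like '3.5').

Step 1: insert 46 -> lo=[46] (size 1, max 46) hi=[] (size 0) -> median=46
Step 2: insert 33 -> lo=[33] (size 1, max 33) hi=[46] (size 1, min 46) -> median=39.5
Step 3: insert 6 -> lo=[6, 33] (size 2, max 33) hi=[46] (size 1, min 46) -> median=33
Step 4: insert 50 -> lo=[6, 33] (size 2, max 33) hi=[46, 50] (size 2, min 46) -> median=39.5
Step 5: insert 20 -> lo=[6, 20, 33] (size 3, max 33) hi=[46, 50] (size 2, min 46) -> median=33
Step 6: insert 8 -> lo=[6, 8, 20] (size 3, max 20) hi=[33, 46, 50] (size 3, min 33) -> median=26.5
Step 7: insert 6 -> lo=[6, 6, 8, 20] (size 4, max 20) hi=[33, 46, 50] (size 3, min 33) -> median=20
Step 8: insert 37 -> lo=[6, 6, 8, 20] (size 4, max 20) hi=[33, 37, 46, 50] (size 4, min 33) -> median=26.5
Step 9: insert 13 -> lo=[6, 6, 8, 13, 20] (size 5, max 20) hi=[33, 37, 46, 50] (size 4, min 33) -> median=20
Step 10: insert 20 -> lo=[6, 6, 8, 13, 20] (size 5, max 20) hi=[20, 33, 37, 46, 50] (size 5, min 20) -> median=20
Step 11: insert 28 -> lo=[6, 6, 8, 13, 20, 20] (size 6, max 20) hi=[28, 33, 37, 46, 50] (size 5, min 28) -> median=20
Step 12: insert 39 -> lo=[6, 6, 8, 13, 20, 20] (size 6, max 20) hi=[28, 33, 37, 39, 46, 50] (size 6, min 28) -> median=24
Step 13: insert 35 -> lo=[6, 6, 8, 13, 20, 20, 28] (size 7, max 28) hi=[33, 35, 37, 39, 46, 50] (size 6, min 33) -> median=28
Step 14: insert 10 -> lo=[6, 6, 8, 10, 13, 20, 20] (size 7, max 20) hi=[28, 33, 35, 37, 39, 46, 50] (size 7, min 28) -> median=24

Answer: 24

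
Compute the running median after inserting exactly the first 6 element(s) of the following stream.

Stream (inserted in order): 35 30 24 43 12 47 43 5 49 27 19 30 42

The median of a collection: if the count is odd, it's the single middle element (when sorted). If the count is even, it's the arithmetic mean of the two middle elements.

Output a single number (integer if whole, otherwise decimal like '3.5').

Answer: 32.5

Derivation:
Step 1: insert 35 -> lo=[35] (size 1, max 35) hi=[] (size 0) -> median=35
Step 2: insert 30 -> lo=[30] (size 1, max 30) hi=[35] (size 1, min 35) -> median=32.5
Step 3: insert 24 -> lo=[24, 30] (size 2, max 30) hi=[35] (size 1, min 35) -> median=30
Step 4: insert 43 -> lo=[24, 30] (size 2, max 30) hi=[35, 43] (size 2, min 35) -> median=32.5
Step 5: insert 12 -> lo=[12, 24, 30] (size 3, max 30) hi=[35, 43] (size 2, min 35) -> median=30
Step 6: insert 47 -> lo=[12, 24, 30] (size 3, max 30) hi=[35, 43, 47] (size 3, min 35) -> median=32.5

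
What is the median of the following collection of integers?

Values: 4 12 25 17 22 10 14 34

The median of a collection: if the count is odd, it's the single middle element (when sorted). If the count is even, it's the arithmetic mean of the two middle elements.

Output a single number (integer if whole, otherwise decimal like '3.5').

Step 1: insert 4 -> lo=[4] (size 1, max 4) hi=[] (size 0) -> median=4
Step 2: insert 12 -> lo=[4] (size 1, max 4) hi=[12] (size 1, min 12) -> median=8
Step 3: insert 25 -> lo=[4, 12] (size 2, max 12) hi=[25] (size 1, min 25) -> median=12
Step 4: insert 17 -> lo=[4, 12] (size 2, max 12) hi=[17, 25] (size 2, min 17) -> median=14.5
Step 5: insert 22 -> lo=[4, 12, 17] (size 3, max 17) hi=[22, 25] (size 2, min 22) -> median=17
Step 6: insert 10 -> lo=[4, 10, 12] (size 3, max 12) hi=[17, 22, 25] (size 3, min 17) -> median=14.5
Step 7: insert 14 -> lo=[4, 10, 12, 14] (size 4, max 14) hi=[17, 22, 25] (size 3, min 17) -> median=14
Step 8: insert 34 -> lo=[4, 10, 12, 14] (size 4, max 14) hi=[17, 22, 25, 34] (size 4, min 17) -> median=15.5

Answer: 15.5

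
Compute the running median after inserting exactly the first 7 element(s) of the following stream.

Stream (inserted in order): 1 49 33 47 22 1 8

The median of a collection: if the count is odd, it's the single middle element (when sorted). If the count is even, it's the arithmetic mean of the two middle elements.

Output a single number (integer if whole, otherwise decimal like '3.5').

Step 1: insert 1 -> lo=[1] (size 1, max 1) hi=[] (size 0) -> median=1
Step 2: insert 49 -> lo=[1] (size 1, max 1) hi=[49] (size 1, min 49) -> median=25
Step 3: insert 33 -> lo=[1, 33] (size 2, max 33) hi=[49] (size 1, min 49) -> median=33
Step 4: insert 47 -> lo=[1, 33] (size 2, max 33) hi=[47, 49] (size 2, min 47) -> median=40
Step 5: insert 22 -> lo=[1, 22, 33] (size 3, max 33) hi=[47, 49] (size 2, min 47) -> median=33
Step 6: insert 1 -> lo=[1, 1, 22] (size 3, max 22) hi=[33, 47, 49] (size 3, min 33) -> median=27.5
Step 7: insert 8 -> lo=[1, 1, 8, 22] (size 4, max 22) hi=[33, 47, 49] (size 3, min 33) -> median=22

Answer: 22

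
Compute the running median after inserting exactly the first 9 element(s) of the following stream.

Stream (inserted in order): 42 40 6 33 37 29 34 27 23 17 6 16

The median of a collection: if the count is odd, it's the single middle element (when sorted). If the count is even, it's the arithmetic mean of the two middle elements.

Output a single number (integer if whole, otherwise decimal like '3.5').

Step 1: insert 42 -> lo=[42] (size 1, max 42) hi=[] (size 0) -> median=42
Step 2: insert 40 -> lo=[40] (size 1, max 40) hi=[42] (size 1, min 42) -> median=41
Step 3: insert 6 -> lo=[6, 40] (size 2, max 40) hi=[42] (size 1, min 42) -> median=40
Step 4: insert 33 -> lo=[6, 33] (size 2, max 33) hi=[40, 42] (size 2, min 40) -> median=36.5
Step 5: insert 37 -> lo=[6, 33, 37] (size 3, max 37) hi=[40, 42] (size 2, min 40) -> median=37
Step 6: insert 29 -> lo=[6, 29, 33] (size 3, max 33) hi=[37, 40, 42] (size 3, min 37) -> median=35
Step 7: insert 34 -> lo=[6, 29, 33, 34] (size 4, max 34) hi=[37, 40, 42] (size 3, min 37) -> median=34
Step 8: insert 27 -> lo=[6, 27, 29, 33] (size 4, max 33) hi=[34, 37, 40, 42] (size 4, min 34) -> median=33.5
Step 9: insert 23 -> lo=[6, 23, 27, 29, 33] (size 5, max 33) hi=[34, 37, 40, 42] (size 4, min 34) -> median=33

Answer: 33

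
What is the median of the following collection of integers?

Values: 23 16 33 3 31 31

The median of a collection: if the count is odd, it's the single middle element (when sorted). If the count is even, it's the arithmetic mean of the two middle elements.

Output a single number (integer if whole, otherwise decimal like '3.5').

Answer: 27

Derivation:
Step 1: insert 23 -> lo=[23] (size 1, max 23) hi=[] (size 0) -> median=23
Step 2: insert 16 -> lo=[16] (size 1, max 16) hi=[23] (size 1, min 23) -> median=19.5
Step 3: insert 33 -> lo=[16, 23] (size 2, max 23) hi=[33] (size 1, min 33) -> median=23
Step 4: insert 3 -> lo=[3, 16] (size 2, max 16) hi=[23, 33] (size 2, min 23) -> median=19.5
Step 5: insert 31 -> lo=[3, 16, 23] (size 3, max 23) hi=[31, 33] (size 2, min 31) -> median=23
Step 6: insert 31 -> lo=[3, 16, 23] (size 3, max 23) hi=[31, 31, 33] (size 3, min 31) -> median=27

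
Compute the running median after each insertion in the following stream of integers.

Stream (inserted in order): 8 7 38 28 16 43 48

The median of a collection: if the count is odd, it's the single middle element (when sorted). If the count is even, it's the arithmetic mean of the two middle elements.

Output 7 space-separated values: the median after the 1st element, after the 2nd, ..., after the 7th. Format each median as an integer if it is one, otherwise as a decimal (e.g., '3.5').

Step 1: insert 8 -> lo=[8] (size 1, max 8) hi=[] (size 0) -> median=8
Step 2: insert 7 -> lo=[7] (size 1, max 7) hi=[8] (size 1, min 8) -> median=7.5
Step 3: insert 38 -> lo=[7, 8] (size 2, max 8) hi=[38] (size 1, min 38) -> median=8
Step 4: insert 28 -> lo=[7, 8] (size 2, max 8) hi=[28, 38] (size 2, min 28) -> median=18
Step 5: insert 16 -> lo=[7, 8, 16] (size 3, max 16) hi=[28, 38] (size 2, min 28) -> median=16
Step 6: insert 43 -> lo=[7, 8, 16] (size 3, max 16) hi=[28, 38, 43] (size 3, min 28) -> median=22
Step 7: insert 48 -> lo=[7, 8, 16, 28] (size 4, max 28) hi=[38, 43, 48] (size 3, min 38) -> median=28

Answer: 8 7.5 8 18 16 22 28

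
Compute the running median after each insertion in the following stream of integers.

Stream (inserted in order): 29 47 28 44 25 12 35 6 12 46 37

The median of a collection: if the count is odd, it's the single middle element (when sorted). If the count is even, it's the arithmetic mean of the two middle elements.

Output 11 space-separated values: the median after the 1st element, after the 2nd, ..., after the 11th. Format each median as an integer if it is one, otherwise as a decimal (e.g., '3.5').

Answer: 29 38 29 36.5 29 28.5 29 28.5 28 28.5 29

Derivation:
Step 1: insert 29 -> lo=[29] (size 1, max 29) hi=[] (size 0) -> median=29
Step 2: insert 47 -> lo=[29] (size 1, max 29) hi=[47] (size 1, min 47) -> median=38
Step 3: insert 28 -> lo=[28, 29] (size 2, max 29) hi=[47] (size 1, min 47) -> median=29
Step 4: insert 44 -> lo=[28, 29] (size 2, max 29) hi=[44, 47] (size 2, min 44) -> median=36.5
Step 5: insert 25 -> lo=[25, 28, 29] (size 3, max 29) hi=[44, 47] (size 2, min 44) -> median=29
Step 6: insert 12 -> lo=[12, 25, 28] (size 3, max 28) hi=[29, 44, 47] (size 3, min 29) -> median=28.5
Step 7: insert 35 -> lo=[12, 25, 28, 29] (size 4, max 29) hi=[35, 44, 47] (size 3, min 35) -> median=29
Step 8: insert 6 -> lo=[6, 12, 25, 28] (size 4, max 28) hi=[29, 35, 44, 47] (size 4, min 29) -> median=28.5
Step 9: insert 12 -> lo=[6, 12, 12, 25, 28] (size 5, max 28) hi=[29, 35, 44, 47] (size 4, min 29) -> median=28
Step 10: insert 46 -> lo=[6, 12, 12, 25, 28] (size 5, max 28) hi=[29, 35, 44, 46, 47] (size 5, min 29) -> median=28.5
Step 11: insert 37 -> lo=[6, 12, 12, 25, 28, 29] (size 6, max 29) hi=[35, 37, 44, 46, 47] (size 5, min 35) -> median=29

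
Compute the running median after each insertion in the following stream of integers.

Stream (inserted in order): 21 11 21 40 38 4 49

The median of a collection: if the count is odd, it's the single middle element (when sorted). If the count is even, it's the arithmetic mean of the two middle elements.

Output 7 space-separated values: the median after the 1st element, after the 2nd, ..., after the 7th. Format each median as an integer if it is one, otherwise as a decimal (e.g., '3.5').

Answer: 21 16 21 21 21 21 21

Derivation:
Step 1: insert 21 -> lo=[21] (size 1, max 21) hi=[] (size 0) -> median=21
Step 2: insert 11 -> lo=[11] (size 1, max 11) hi=[21] (size 1, min 21) -> median=16
Step 3: insert 21 -> lo=[11, 21] (size 2, max 21) hi=[21] (size 1, min 21) -> median=21
Step 4: insert 40 -> lo=[11, 21] (size 2, max 21) hi=[21, 40] (size 2, min 21) -> median=21
Step 5: insert 38 -> lo=[11, 21, 21] (size 3, max 21) hi=[38, 40] (size 2, min 38) -> median=21
Step 6: insert 4 -> lo=[4, 11, 21] (size 3, max 21) hi=[21, 38, 40] (size 3, min 21) -> median=21
Step 7: insert 49 -> lo=[4, 11, 21, 21] (size 4, max 21) hi=[38, 40, 49] (size 3, min 38) -> median=21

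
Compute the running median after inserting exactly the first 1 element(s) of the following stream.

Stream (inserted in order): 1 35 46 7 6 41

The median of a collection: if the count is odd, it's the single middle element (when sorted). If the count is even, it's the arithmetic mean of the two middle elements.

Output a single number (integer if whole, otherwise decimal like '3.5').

Answer: 1

Derivation:
Step 1: insert 1 -> lo=[1] (size 1, max 1) hi=[] (size 0) -> median=1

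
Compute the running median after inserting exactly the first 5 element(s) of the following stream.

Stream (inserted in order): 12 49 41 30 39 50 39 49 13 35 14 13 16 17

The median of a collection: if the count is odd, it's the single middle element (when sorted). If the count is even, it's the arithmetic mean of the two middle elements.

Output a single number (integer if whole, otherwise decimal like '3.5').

Step 1: insert 12 -> lo=[12] (size 1, max 12) hi=[] (size 0) -> median=12
Step 2: insert 49 -> lo=[12] (size 1, max 12) hi=[49] (size 1, min 49) -> median=30.5
Step 3: insert 41 -> lo=[12, 41] (size 2, max 41) hi=[49] (size 1, min 49) -> median=41
Step 4: insert 30 -> lo=[12, 30] (size 2, max 30) hi=[41, 49] (size 2, min 41) -> median=35.5
Step 5: insert 39 -> lo=[12, 30, 39] (size 3, max 39) hi=[41, 49] (size 2, min 41) -> median=39

Answer: 39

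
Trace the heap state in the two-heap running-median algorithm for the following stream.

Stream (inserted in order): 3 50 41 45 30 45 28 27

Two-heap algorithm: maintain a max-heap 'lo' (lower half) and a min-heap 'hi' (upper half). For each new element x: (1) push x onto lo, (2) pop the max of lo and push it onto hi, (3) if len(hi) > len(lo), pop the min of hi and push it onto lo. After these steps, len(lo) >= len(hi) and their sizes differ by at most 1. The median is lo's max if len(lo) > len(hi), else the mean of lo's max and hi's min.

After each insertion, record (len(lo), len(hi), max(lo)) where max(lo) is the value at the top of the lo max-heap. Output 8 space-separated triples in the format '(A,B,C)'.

Answer: (1,0,3) (1,1,3) (2,1,41) (2,2,41) (3,2,41) (3,3,41) (4,3,41) (4,4,30)

Derivation:
Step 1: insert 3 -> lo=[3] hi=[] -> (len(lo)=1, len(hi)=0, max(lo)=3)
Step 2: insert 50 -> lo=[3] hi=[50] -> (len(lo)=1, len(hi)=1, max(lo)=3)
Step 3: insert 41 -> lo=[3, 41] hi=[50] -> (len(lo)=2, len(hi)=1, max(lo)=41)
Step 4: insert 45 -> lo=[3, 41] hi=[45, 50] -> (len(lo)=2, len(hi)=2, max(lo)=41)
Step 5: insert 30 -> lo=[3, 30, 41] hi=[45, 50] -> (len(lo)=3, len(hi)=2, max(lo)=41)
Step 6: insert 45 -> lo=[3, 30, 41] hi=[45, 45, 50] -> (len(lo)=3, len(hi)=3, max(lo)=41)
Step 7: insert 28 -> lo=[3, 28, 30, 41] hi=[45, 45, 50] -> (len(lo)=4, len(hi)=3, max(lo)=41)
Step 8: insert 27 -> lo=[3, 27, 28, 30] hi=[41, 45, 45, 50] -> (len(lo)=4, len(hi)=4, max(lo)=30)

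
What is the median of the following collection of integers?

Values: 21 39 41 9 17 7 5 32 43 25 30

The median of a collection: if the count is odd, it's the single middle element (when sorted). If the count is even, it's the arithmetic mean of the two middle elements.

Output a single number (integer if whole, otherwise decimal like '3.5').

Answer: 25

Derivation:
Step 1: insert 21 -> lo=[21] (size 1, max 21) hi=[] (size 0) -> median=21
Step 2: insert 39 -> lo=[21] (size 1, max 21) hi=[39] (size 1, min 39) -> median=30
Step 3: insert 41 -> lo=[21, 39] (size 2, max 39) hi=[41] (size 1, min 41) -> median=39
Step 4: insert 9 -> lo=[9, 21] (size 2, max 21) hi=[39, 41] (size 2, min 39) -> median=30
Step 5: insert 17 -> lo=[9, 17, 21] (size 3, max 21) hi=[39, 41] (size 2, min 39) -> median=21
Step 6: insert 7 -> lo=[7, 9, 17] (size 3, max 17) hi=[21, 39, 41] (size 3, min 21) -> median=19
Step 7: insert 5 -> lo=[5, 7, 9, 17] (size 4, max 17) hi=[21, 39, 41] (size 3, min 21) -> median=17
Step 8: insert 32 -> lo=[5, 7, 9, 17] (size 4, max 17) hi=[21, 32, 39, 41] (size 4, min 21) -> median=19
Step 9: insert 43 -> lo=[5, 7, 9, 17, 21] (size 5, max 21) hi=[32, 39, 41, 43] (size 4, min 32) -> median=21
Step 10: insert 25 -> lo=[5, 7, 9, 17, 21] (size 5, max 21) hi=[25, 32, 39, 41, 43] (size 5, min 25) -> median=23
Step 11: insert 30 -> lo=[5, 7, 9, 17, 21, 25] (size 6, max 25) hi=[30, 32, 39, 41, 43] (size 5, min 30) -> median=25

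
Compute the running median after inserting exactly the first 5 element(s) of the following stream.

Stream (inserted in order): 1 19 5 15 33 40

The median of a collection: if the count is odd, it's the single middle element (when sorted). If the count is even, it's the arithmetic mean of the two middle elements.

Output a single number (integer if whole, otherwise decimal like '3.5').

Step 1: insert 1 -> lo=[1] (size 1, max 1) hi=[] (size 0) -> median=1
Step 2: insert 19 -> lo=[1] (size 1, max 1) hi=[19] (size 1, min 19) -> median=10
Step 3: insert 5 -> lo=[1, 5] (size 2, max 5) hi=[19] (size 1, min 19) -> median=5
Step 4: insert 15 -> lo=[1, 5] (size 2, max 5) hi=[15, 19] (size 2, min 15) -> median=10
Step 5: insert 33 -> lo=[1, 5, 15] (size 3, max 15) hi=[19, 33] (size 2, min 19) -> median=15

Answer: 15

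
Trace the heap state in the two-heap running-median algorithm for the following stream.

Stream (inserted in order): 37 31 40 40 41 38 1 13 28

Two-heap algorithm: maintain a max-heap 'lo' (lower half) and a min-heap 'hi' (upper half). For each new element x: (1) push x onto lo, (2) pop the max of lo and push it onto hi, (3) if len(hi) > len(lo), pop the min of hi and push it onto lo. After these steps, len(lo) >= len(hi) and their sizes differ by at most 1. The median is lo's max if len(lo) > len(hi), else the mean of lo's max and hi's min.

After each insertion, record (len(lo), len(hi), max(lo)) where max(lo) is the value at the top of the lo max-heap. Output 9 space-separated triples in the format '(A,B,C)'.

Step 1: insert 37 -> lo=[37] hi=[] -> (len(lo)=1, len(hi)=0, max(lo)=37)
Step 2: insert 31 -> lo=[31] hi=[37] -> (len(lo)=1, len(hi)=1, max(lo)=31)
Step 3: insert 40 -> lo=[31, 37] hi=[40] -> (len(lo)=2, len(hi)=1, max(lo)=37)
Step 4: insert 40 -> lo=[31, 37] hi=[40, 40] -> (len(lo)=2, len(hi)=2, max(lo)=37)
Step 5: insert 41 -> lo=[31, 37, 40] hi=[40, 41] -> (len(lo)=3, len(hi)=2, max(lo)=40)
Step 6: insert 38 -> lo=[31, 37, 38] hi=[40, 40, 41] -> (len(lo)=3, len(hi)=3, max(lo)=38)
Step 7: insert 1 -> lo=[1, 31, 37, 38] hi=[40, 40, 41] -> (len(lo)=4, len(hi)=3, max(lo)=38)
Step 8: insert 13 -> lo=[1, 13, 31, 37] hi=[38, 40, 40, 41] -> (len(lo)=4, len(hi)=4, max(lo)=37)
Step 9: insert 28 -> lo=[1, 13, 28, 31, 37] hi=[38, 40, 40, 41] -> (len(lo)=5, len(hi)=4, max(lo)=37)

Answer: (1,0,37) (1,1,31) (2,1,37) (2,2,37) (3,2,40) (3,3,38) (4,3,38) (4,4,37) (5,4,37)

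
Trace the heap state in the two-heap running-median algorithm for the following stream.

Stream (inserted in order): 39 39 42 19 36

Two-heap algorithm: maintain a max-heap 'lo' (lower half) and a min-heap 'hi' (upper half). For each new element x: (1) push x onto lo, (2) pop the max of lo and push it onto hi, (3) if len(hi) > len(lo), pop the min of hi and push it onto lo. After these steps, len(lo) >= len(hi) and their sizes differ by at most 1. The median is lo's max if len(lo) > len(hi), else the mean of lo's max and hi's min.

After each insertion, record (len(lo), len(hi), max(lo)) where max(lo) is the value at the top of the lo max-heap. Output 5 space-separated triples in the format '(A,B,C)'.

Answer: (1,0,39) (1,1,39) (2,1,39) (2,2,39) (3,2,39)

Derivation:
Step 1: insert 39 -> lo=[39] hi=[] -> (len(lo)=1, len(hi)=0, max(lo)=39)
Step 2: insert 39 -> lo=[39] hi=[39] -> (len(lo)=1, len(hi)=1, max(lo)=39)
Step 3: insert 42 -> lo=[39, 39] hi=[42] -> (len(lo)=2, len(hi)=1, max(lo)=39)
Step 4: insert 19 -> lo=[19, 39] hi=[39, 42] -> (len(lo)=2, len(hi)=2, max(lo)=39)
Step 5: insert 36 -> lo=[19, 36, 39] hi=[39, 42] -> (len(lo)=3, len(hi)=2, max(lo)=39)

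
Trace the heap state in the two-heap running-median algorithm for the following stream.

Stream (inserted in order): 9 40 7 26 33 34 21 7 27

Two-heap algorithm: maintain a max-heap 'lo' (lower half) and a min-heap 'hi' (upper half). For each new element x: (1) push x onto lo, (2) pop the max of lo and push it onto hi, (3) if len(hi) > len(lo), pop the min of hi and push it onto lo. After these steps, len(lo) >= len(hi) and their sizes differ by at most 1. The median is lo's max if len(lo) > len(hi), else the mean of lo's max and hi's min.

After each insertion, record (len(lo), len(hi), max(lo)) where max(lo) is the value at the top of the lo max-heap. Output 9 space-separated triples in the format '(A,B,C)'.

Step 1: insert 9 -> lo=[9] hi=[] -> (len(lo)=1, len(hi)=0, max(lo)=9)
Step 2: insert 40 -> lo=[9] hi=[40] -> (len(lo)=1, len(hi)=1, max(lo)=9)
Step 3: insert 7 -> lo=[7, 9] hi=[40] -> (len(lo)=2, len(hi)=1, max(lo)=9)
Step 4: insert 26 -> lo=[7, 9] hi=[26, 40] -> (len(lo)=2, len(hi)=2, max(lo)=9)
Step 5: insert 33 -> lo=[7, 9, 26] hi=[33, 40] -> (len(lo)=3, len(hi)=2, max(lo)=26)
Step 6: insert 34 -> lo=[7, 9, 26] hi=[33, 34, 40] -> (len(lo)=3, len(hi)=3, max(lo)=26)
Step 7: insert 21 -> lo=[7, 9, 21, 26] hi=[33, 34, 40] -> (len(lo)=4, len(hi)=3, max(lo)=26)
Step 8: insert 7 -> lo=[7, 7, 9, 21] hi=[26, 33, 34, 40] -> (len(lo)=4, len(hi)=4, max(lo)=21)
Step 9: insert 27 -> lo=[7, 7, 9, 21, 26] hi=[27, 33, 34, 40] -> (len(lo)=5, len(hi)=4, max(lo)=26)

Answer: (1,0,9) (1,1,9) (2,1,9) (2,2,9) (3,2,26) (3,3,26) (4,3,26) (4,4,21) (5,4,26)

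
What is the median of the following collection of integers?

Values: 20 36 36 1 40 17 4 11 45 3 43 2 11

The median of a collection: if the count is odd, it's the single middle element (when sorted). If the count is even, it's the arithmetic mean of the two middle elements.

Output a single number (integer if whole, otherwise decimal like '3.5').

Answer: 17

Derivation:
Step 1: insert 20 -> lo=[20] (size 1, max 20) hi=[] (size 0) -> median=20
Step 2: insert 36 -> lo=[20] (size 1, max 20) hi=[36] (size 1, min 36) -> median=28
Step 3: insert 36 -> lo=[20, 36] (size 2, max 36) hi=[36] (size 1, min 36) -> median=36
Step 4: insert 1 -> lo=[1, 20] (size 2, max 20) hi=[36, 36] (size 2, min 36) -> median=28
Step 5: insert 40 -> lo=[1, 20, 36] (size 3, max 36) hi=[36, 40] (size 2, min 36) -> median=36
Step 6: insert 17 -> lo=[1, 17, 20] (size 3, max 20) hi=[36, 36, 40] (size 3, min 36) -> median=28
Step 7: insert 4 -> lo=[1, 4, 17, 20] (size 4, max 20) hi=[36, 36, 40] (size 3, min 36) -> median=20
Step 8: insert 11 -> lo=[1, 4, 11, 17] (size 4, max 17) hi=[20, 36, 36, 40] (size 4, min 20) -> median=18.5
Step 9: insert 45 -> lo=[1, 4, 11, 17, 20] (size 5, max 20) hi=[36, 36, 40, 45] (size 4, min 36) -> median=20
Step 10: insert 3 -> lo=[1, 3, 4, 11, 17] (size 5, max 17) hi=[20, 36, 36, 40, 45] (size 5, min 20) -> median=18.5
Step 11: insert 43 -> lo=[1, 3, 4, 11, 17, 20] (size 6, max 20) hi=[36, 36, 40, 43, 45] (size 5, min 36) -> median=20
Step 12: insert 2 -> lo=[1, 2, 3, 4, 11, 17] (size 6, max 17) hi=[20, 36, 36, 40, 43, 45] (size 6, min 20) -> median=18.5
Step 13: insert 11 -> lo=[1, 2, 3, 4, 11, 11, 17] (size 7, max 17) hi=[20, 36, 36, 40, 43, 45] (size 6, min 20) -> median=17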